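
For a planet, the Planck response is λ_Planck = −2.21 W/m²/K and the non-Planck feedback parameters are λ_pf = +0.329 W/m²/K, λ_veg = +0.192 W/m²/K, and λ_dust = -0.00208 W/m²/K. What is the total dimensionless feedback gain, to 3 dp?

0.235

Convert to gains: g_pf = 0.329/2.21 = 0.1489; g_veg = 0.192/2.21 = 0.08688; g_dust = -0.00208/2.21 = -0.000941.
Total gain g = 0.234839.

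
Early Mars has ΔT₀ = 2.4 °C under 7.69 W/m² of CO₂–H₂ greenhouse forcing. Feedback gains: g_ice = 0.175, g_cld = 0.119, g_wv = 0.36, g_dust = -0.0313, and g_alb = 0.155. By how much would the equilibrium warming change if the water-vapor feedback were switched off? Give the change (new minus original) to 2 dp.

Original: g = 0.7777, ΔT = 2.4/(1−0.7777) = 10.7962 °C.
Without water-vapor: g' = 0.4177, ΔT' = 2.4/(1−0.4177) = 4.1216 °C.
Change = 4.1216 − 10.7962 = -6.67 °C.

-6.67 °C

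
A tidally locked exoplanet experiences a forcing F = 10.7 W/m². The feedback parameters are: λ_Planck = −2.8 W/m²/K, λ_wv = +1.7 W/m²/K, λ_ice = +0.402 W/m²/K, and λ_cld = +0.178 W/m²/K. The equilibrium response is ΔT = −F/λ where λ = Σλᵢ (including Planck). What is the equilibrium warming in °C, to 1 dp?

20.6 °C

Net feedback parameter λ = (−2.8) + (+1.7) + (+0.402) + (+0.178) = -0.52 W/m²/K.
ΔT = −F/λ = −10.7/(-0.52) = 20.6 °C.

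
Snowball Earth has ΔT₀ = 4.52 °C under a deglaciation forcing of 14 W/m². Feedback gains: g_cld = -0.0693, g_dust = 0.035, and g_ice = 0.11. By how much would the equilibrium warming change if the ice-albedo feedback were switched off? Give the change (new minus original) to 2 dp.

-0.52 °C

Original: g = 0.0757, ΔT = 4.52/(1−0.0757) = 4.8902 °C.
Without ice-albedo: g' = -0.0343, ΔT' = 4.52/(1+0.0343) = 4.3701 °C.
Change = 4.3701 − 4.8902 = -0.52 °C.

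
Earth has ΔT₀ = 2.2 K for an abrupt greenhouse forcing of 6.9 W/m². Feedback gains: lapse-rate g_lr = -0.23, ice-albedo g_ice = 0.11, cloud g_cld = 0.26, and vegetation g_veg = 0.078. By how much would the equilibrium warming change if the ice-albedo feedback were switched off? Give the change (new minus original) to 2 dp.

-0.35 K

Original: g = 0.218, ΔT = 2.2/(1−0.218) = 2.8133 K.
Without ice-albedo: g' = 0.108, ΔT' = 2.2/(1−0.108) = 2.4664 K.
Change = 2.4664 − 2.8133 = -0.35 K.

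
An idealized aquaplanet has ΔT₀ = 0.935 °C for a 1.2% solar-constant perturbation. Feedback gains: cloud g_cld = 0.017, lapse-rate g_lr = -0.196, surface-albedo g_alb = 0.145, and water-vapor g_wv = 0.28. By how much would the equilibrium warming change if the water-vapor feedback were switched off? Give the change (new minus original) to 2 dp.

-0.34 °C

Original: g = 0.246, ΔT = 0.935/(1−0.246) = 1.2401 °C.
Without water-vapor: g' = -0.034, ΔT' = 0.935/(1+0.034) = 0.9043 °C.
Change = 0.9043 − 1.2401 = -0.34 °C.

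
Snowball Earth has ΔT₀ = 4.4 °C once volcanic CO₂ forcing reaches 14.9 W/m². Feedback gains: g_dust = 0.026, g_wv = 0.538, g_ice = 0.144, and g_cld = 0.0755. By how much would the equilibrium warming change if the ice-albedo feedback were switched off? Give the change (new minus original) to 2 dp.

-8.12 °C

Original: g = 0.7835, ΔT = 4.4/(1−0.7835) = 20.3233 °C.
Without ice-albedo: g' = 0.6395, ΔT' = 4.4/(1−0.6395) = 12.2053 °C.
Change = 12.2053 − 20.3233 = -8.12 °C.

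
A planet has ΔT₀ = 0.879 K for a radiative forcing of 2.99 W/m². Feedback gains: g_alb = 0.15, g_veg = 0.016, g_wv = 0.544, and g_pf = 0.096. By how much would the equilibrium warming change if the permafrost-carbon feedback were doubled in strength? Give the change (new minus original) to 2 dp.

Original: g = 0.806, ΔT = 0.879/(1−0.806) = 4.5309 K.
With doubled permafrost-carbon: g' = 0.902, ΔT' = 0.879/(1−0.902) = 8.9694 K.
Change = 8.9694 − 4.5309 = 4.44 K.

4.44 K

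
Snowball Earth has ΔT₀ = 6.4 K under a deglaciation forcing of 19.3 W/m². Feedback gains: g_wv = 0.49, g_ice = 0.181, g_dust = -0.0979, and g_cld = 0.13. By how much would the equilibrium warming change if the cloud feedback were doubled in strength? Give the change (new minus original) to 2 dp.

Original: g = 0.7031, ΔT = 6.4/(1−0.7031) = 21.5561 K.
With doubled cloud: g' = 0.8331, ΔT' = 6.4/(1−0.8331) = 38.3463 K.
Change = 38.3463 − 21.5561 = 16.79 K.

16.79 K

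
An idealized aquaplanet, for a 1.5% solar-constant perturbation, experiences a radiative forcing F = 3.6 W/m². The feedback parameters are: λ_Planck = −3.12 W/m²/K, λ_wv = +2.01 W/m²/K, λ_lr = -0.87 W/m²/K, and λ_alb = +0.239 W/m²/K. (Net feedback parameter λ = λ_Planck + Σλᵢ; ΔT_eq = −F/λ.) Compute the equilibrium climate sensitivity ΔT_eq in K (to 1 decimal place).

Net feedback parameter λ = (−3.12) + (+2.01) + (-0.87) + (+0.239) = -1.741 W/m²/K.
ΔT = −F/λ = −3.6/(-1.741) = 2.1 K.

2.1 K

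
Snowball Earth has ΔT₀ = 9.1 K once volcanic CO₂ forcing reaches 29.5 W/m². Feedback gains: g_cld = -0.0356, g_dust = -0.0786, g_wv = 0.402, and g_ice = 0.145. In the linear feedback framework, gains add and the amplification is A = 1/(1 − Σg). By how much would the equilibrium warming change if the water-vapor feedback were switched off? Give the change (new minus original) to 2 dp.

Original: g = 0.4328, ΔT = 9.1/(1−0.4328) = 16.0437 K.
Without water-vapor: g' = 0.0308, ΔT' = 9.1/(1−0.0308) = 9.3892 K.
Change = 9.3892 − 16.0437 = -6.65 K.

-6.65 K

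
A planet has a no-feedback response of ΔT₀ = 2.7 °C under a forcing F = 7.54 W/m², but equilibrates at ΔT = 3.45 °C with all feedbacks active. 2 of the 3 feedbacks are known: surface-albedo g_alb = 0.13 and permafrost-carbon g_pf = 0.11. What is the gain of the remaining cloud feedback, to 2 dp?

-0.02

Amplification A = ΔT/ΔT₀ = 3.45/2.7 = 1.278.
Total gain g = 1 − 1/A = 1 − 1/1.278 = 0.2175.
Known gains sum to 0.13 + 0.11 = 0.24.
g_cld = 0.2175 − 0.24 = -0.02.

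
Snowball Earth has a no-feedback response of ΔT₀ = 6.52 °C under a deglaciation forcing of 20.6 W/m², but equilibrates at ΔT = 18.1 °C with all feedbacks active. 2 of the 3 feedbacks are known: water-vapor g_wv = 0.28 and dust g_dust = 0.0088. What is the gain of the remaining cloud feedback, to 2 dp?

Amplification A = ΔT/ΔT₀ = 18.1/6.52 = 2.776.
Total gain g = 1 − 1/A = 1 − 1/2.776 = 0.6398.
Known gains sum to 0.28 + 0.0088 = 0.2888.
g_cld = 0.6398 − 0.2888 = 0.35.

0.35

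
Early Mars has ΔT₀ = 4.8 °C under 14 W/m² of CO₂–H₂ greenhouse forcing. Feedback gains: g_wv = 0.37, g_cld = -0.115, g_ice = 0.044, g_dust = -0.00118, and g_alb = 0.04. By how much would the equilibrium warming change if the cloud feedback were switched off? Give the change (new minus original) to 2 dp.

Original: g = 0.33782, ΔT = 4.8/(1−0.33782) = 7.2488 °C.
Without cloud: g' = 0.45282, ΔT' = 4.8/(1−0.45282) = 8.7723 °C.
Change = 8.7723 − 7.2488 = 1.52 °C.

1.52 °C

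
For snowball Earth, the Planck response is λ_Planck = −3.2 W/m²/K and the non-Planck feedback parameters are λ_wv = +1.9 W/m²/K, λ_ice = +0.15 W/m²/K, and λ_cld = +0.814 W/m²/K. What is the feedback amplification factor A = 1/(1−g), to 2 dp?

Convert to gains: g_wv = 1.9/3.2 = 0.5937; g_ice = 0.15/3.2 = 0.04687; g_cld = 0.814/3.2 = 0.2544.
Total gain g = 0.89497.
A = 1/(1 − 0.89497) = 9.52.

9.52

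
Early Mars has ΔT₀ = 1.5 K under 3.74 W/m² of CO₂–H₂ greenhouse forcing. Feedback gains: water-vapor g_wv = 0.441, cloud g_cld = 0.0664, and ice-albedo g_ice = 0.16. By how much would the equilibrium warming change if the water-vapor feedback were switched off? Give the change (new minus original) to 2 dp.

-2.57 K

Original: g = 0.6674, ΔT = 1.5/(1−0.6674) = 4.5099 K.
Without water-vapor: g' = 0.2264, ΔT' = 1.5/(1−0.2264) = 1.9390 K.
Change = 1.9390 − 4.5099 = -2.57 K.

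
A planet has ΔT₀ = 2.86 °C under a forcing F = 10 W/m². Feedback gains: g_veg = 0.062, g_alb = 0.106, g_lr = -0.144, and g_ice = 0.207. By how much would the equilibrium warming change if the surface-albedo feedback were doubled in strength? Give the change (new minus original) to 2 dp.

0.59 °C

Original: g = 0.231, ΔT = 2.86/(1−0.231) = 3.7191 °C.
With doubled surface-albedo: g' = 0.337, ΔT' = 2.86/(1−0.337) = 4.3137 °C.
Change = 4.3137 − 3.7191 = 0.59 °C.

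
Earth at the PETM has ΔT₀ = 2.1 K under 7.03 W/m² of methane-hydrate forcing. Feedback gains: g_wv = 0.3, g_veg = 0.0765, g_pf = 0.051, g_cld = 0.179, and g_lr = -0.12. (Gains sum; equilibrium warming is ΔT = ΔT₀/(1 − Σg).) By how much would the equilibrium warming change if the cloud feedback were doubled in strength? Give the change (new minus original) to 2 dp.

2.19 K

Original: g = 0.4865, ΔT = 2.1/(1−0.4865) = 4.0896 K.
With doubled cloud: g' = 0.6655, ΔT' = 2.1/(1−0.6655) = 6.2780 K.
Change = 6.2780 − 4.0896 = 2.19 K.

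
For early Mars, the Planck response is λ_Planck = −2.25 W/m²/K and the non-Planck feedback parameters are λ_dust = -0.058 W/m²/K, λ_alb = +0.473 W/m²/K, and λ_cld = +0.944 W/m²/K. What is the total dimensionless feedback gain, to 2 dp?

0.60

Convert to gains: g_dust = -0.058/2.25 = -0.02578; g_alb = 0.473/2.25 = 0.2102; g_cld = 0.944/2.25 = 0.4196.
Total gain g = 0.60402.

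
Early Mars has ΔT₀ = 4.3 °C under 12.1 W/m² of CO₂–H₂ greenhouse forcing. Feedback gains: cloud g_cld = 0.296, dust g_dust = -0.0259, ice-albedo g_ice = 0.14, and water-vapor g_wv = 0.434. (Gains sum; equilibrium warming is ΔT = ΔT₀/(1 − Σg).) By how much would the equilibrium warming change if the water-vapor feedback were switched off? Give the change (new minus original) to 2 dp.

Original: g = 0.8441, ΔT = 4.3/(1−0.8441) = 27.5818 °C.
Without water-vapor: g' = 0.4101, ΔT' = 4.3/(1−0.4101) = 7.2894 °C.
Change = 7.2894 − 27.5818 = -20.29 °C.

-20.29 °C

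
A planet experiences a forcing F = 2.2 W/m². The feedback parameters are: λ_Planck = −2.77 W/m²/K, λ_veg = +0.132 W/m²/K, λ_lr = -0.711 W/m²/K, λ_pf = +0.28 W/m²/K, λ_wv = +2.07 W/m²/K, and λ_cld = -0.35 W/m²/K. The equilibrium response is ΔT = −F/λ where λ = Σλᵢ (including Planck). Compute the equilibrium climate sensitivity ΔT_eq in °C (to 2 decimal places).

1.63 °C

Net feedback parameter λ = (−2.77) + (+0.132) + (-0.711) + (+0.28) + (+2.07) + (-0.35) = -1.349 W/m²/K.
ΔT = −F/λ = −2.2/(-1.349) = 1.63 °C.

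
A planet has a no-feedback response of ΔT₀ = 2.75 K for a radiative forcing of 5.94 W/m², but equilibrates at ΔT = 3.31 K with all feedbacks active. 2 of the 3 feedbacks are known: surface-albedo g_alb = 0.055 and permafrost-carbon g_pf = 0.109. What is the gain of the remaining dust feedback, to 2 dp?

Amplification A = ΔT/ΔT₀ = 3.31/2.75 = 1.204.
Total gain g = 1 − 1/A = 1 − 1/1.204 = 0.1694.
Known gains sum to 0.055 + 0.109 = 0.164.
g_dust = 0.1694 − 0.164 = 0.01.

0.01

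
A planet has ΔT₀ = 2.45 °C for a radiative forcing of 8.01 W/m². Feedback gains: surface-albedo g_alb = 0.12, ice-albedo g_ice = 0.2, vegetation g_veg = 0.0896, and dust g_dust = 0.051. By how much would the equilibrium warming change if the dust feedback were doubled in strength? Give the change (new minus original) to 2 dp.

0.47 °C

Original: g = 0.4606, ΔT = 2.45/(1−0.4606) = 4.5421 °C.
With doubled dust: g' = 0.5116, ΔT' = 2.45/(1−0.5116) = 5.0164 °C.
Change = 5.0164 − 4.5421 = 0.47 °C.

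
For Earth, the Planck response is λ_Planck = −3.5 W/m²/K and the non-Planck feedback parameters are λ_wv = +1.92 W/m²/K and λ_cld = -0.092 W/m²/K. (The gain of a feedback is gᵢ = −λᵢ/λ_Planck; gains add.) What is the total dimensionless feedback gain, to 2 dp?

0.52

Convert to gains: g_wv = 1.92/3.5 = 0.5486; g_cld = -0.092/3.5 = -0.02629.
Total gain g = 0.52231.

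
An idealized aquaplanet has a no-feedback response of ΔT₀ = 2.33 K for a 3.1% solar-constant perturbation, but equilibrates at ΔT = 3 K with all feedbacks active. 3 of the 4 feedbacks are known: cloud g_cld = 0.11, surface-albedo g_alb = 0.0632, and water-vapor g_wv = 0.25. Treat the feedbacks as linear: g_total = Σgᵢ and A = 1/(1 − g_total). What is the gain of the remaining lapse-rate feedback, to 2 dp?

Amplification A = ΔT/ΔT₀ = 3/2.33 = 1.288.
Total gain g = 1 − 1/A = 1 − 1/1.288 = 0.2236.
Known gains sum to 0.11 + 0.0632 + 0.25 = 0.4232.
g_lr = 0.2236 − 0.4232 = -0.20.

-0.20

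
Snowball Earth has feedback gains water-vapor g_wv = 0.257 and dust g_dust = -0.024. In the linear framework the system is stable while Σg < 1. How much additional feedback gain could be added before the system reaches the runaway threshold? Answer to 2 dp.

Current total gain = 0.257 − 0.024 = 0.233.
Margin to runaway = 1 − 0.233 = 0.77.

0.77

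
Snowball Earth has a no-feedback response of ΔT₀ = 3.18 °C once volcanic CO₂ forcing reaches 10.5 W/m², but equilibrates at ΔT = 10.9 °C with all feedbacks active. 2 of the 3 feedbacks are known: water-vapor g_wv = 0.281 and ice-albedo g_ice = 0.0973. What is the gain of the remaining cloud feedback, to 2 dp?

Amplification A = ΔT/ΔT₀ = 10.9/3.18 = 3.428.
Total gain g = 1 − 1/A = 1 − 1/3.428 = 0.7083.
Known gains sum to 0.281 + 0.0973 = 0.3783.
g_cld = 0.7083 − 0.3783 = 0.33.

0.33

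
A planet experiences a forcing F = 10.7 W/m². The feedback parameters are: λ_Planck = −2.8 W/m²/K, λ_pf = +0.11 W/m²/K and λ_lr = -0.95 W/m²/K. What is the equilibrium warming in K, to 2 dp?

Net feedback parameter λ = (−2.8) + (+0.11) + (-0.95) = -3.64 W/m²/K.
ΔT = −F/λ = −10.7/(-3.64) = 2.94 K.

2.94 K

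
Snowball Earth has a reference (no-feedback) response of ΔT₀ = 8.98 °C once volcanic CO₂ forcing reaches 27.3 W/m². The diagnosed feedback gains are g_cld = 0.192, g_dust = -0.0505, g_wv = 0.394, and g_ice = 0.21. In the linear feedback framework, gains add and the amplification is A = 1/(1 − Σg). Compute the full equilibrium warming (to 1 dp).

35.3 °C

Total gain g = 0.192 − 0.0505 + 0.394 + 0.21 = 0.7455.
Amplification A = 1/(1 − 0.7455) = 3.929.
ΔT = 8.98 × 3.929 = 35.3 °C.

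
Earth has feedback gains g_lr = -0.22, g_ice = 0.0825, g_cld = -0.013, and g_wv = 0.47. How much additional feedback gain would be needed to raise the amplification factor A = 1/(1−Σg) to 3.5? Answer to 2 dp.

0.39

Current total gain = 0.3195.
Target gain for A = 3.5: g* = 1 − 1/3.5 = 0.7143.
Additional gain needed = 0.7143 − 0.3195 = 0.39.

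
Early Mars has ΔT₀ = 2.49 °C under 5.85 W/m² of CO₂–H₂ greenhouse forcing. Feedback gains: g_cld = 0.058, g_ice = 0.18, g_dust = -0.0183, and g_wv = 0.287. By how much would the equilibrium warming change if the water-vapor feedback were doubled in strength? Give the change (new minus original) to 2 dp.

7.02 °C

Original: g = 0.5067, ΔT = 2.49/(1−0.5067) = 5.0476 °C.
With doubled water-vapor: g' = 0.7937, ΔT' = 2.49/(1−0.7937) = 12.0698 °C.
Change = 12.0698 − 5.0476 = 7.02 °C.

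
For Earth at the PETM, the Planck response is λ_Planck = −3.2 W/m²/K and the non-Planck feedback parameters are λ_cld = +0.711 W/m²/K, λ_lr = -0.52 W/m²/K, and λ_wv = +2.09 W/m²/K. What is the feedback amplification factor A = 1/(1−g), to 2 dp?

3.48

Convert to gains: g_cld = 0.711/3.2 = 0.2222; g_lr = -0.52/3.2 = -0.1625; g_wv = 2.09/3.2 = 0.6531.
Total gain g = 0.7128.
A = 1/(1 − 0.7128) = 3.48.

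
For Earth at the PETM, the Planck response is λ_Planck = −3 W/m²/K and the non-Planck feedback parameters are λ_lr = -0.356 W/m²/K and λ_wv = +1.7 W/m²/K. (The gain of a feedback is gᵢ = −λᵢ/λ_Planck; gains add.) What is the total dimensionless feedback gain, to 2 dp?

Convert to gains: g_lr = -0.356/3 = -0.1187; g_wv = 1.7/3 = 0.5667.
Total gain g = 0.448.

0.45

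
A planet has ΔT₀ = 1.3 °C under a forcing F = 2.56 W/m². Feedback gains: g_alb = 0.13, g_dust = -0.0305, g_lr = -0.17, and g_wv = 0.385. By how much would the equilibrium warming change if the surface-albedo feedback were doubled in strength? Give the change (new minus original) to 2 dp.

Original: g = 0.3145, ΔT = 1.3/(1−0.3145) = 1.8964 °C.
With doubled surface-albedo: g' = 0.4445, ΔT' = 1.3/(1−0.4445) = 2.3402 °C.
Change = 2.3402 − 1.8964 = 0.44 °C.

0.44 °C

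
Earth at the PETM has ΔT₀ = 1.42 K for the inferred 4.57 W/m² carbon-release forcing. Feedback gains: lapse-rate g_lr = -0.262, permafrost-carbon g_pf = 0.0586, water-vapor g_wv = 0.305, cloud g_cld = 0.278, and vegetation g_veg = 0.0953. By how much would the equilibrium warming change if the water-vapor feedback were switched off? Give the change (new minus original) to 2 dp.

Original: g = 0.4749, ΔT = 1.42/(1−0.4749) = 2.7042 K.
Without water-vapor: g' = 0.1699, ΔT' = 1.42/(1−0.1699) = 1.7106 K.
Change = 1.7106 − 2.7042 = -0.99 K.

-0.99 K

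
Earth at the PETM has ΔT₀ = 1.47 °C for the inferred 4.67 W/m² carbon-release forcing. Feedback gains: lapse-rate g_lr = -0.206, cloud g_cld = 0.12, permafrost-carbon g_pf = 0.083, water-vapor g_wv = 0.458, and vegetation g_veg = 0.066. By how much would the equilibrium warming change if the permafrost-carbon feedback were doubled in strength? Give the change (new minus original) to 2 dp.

Original: g = 0.521, ΔT = 1.47/(1−0.521) = 3.0689 °C.
With doubled permafrost-carbon: g' = 0.604, ΔT' = 1.47/(1−0.604) = 3.7121 °C.
Change = 3.7121 − 3.0689 = 0.64 °C.

0.64 °C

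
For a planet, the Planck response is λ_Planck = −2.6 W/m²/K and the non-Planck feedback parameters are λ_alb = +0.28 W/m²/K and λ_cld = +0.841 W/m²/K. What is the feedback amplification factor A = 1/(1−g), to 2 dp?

Convert to gains: g_alb = 0.28/2.6 = 0.1077; g_cld = 0.841/2.6 = 0.3235.
Total gain g = 0.4312.
A = 1/(1 − 0.4312) = 1.76.

1.76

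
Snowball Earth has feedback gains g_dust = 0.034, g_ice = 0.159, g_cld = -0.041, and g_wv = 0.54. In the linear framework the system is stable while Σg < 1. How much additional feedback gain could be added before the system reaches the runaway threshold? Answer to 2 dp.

0.31

Current total gain = 0.034 + 0.159 − 0.041 + 0.54 = 0.692.
Margin to runaway = 1 − 0.692 = 0.31.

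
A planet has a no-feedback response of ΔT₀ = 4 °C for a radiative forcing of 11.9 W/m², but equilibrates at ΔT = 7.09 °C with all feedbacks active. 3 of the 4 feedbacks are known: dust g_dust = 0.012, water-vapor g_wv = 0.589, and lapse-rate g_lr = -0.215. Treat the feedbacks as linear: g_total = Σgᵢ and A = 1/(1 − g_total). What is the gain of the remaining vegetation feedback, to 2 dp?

Amplification A = ΔT/ΔT₀ = 7.09/4 = 1.772.
Total gain g = 1 − 1/A = 1 − 1/1.772 = 0.4357.
Known gains sum to 0.012 + 0.589 − 0.215 = 0.386.
g_veg = 0.4357 − 0.386 = 0.05.

0.05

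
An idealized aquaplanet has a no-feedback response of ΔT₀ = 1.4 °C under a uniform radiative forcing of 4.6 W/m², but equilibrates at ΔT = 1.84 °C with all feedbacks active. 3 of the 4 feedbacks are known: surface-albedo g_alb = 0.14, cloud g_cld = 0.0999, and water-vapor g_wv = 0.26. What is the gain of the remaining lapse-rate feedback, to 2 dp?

-0.26

Amplification A = ΔT/ΔT₀ = 1.84/1.4 = 1.314.
Total gain g = 1 − 1/A = 1 − 1/1.314 = 0.239.
Known gains sum to 0.14 + 0.0999 + 0.26 = 0.4999.
g_lr = 0.239 − 0.4999 = -0.26.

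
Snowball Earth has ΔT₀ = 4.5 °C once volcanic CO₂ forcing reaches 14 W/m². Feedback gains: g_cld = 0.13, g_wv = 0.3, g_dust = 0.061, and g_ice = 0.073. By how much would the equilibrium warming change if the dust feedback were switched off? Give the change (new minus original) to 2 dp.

-1.27 °C

Original: g = 0.564, ΔT = 4.5/(1−0.564) = 10.3211 °C.
Without dust: g' = 0.503, ΔT' = 4.5/(1−0.503) = 9.0543 °C.
Change = 9.0543 − 10.3211 = -1.27 °C.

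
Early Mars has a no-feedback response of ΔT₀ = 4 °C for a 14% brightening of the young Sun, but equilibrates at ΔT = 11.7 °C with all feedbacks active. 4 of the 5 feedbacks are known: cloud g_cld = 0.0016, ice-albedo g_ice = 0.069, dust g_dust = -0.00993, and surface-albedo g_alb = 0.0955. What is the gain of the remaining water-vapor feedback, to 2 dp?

0.50

Amplification A = ΔT/ΔT₀ = 11.7/4 = 2.925.
Total gain g = 1 − 1/A = 1 − 1/2.925 = 0.6581.
Known gains sum to 0.0016 + 0.069 − 0.00993 + 0.0955 = 0.15617.
g_wv = 0.6581 − 0.15617 = 0.50.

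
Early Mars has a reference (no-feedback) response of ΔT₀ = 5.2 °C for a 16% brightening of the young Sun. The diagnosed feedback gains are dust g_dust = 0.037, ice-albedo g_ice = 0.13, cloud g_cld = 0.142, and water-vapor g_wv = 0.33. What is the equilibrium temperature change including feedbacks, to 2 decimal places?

14.40 °C

Total gain g = 0.037 + 0.13 + 0.142 + 0.33 = 0.639.
Amplification A = 1/(1 − 0.639) = 2.77.
ΔT = 5.2 × 2.77 = 14.40 °C.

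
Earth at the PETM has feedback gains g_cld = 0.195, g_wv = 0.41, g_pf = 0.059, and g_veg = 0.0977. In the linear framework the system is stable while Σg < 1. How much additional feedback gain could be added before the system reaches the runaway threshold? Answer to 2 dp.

Current total gain = 0.195 + 0.41 + 0.059 + 0.0977 = 0.7617.
Margin to runaway = 1 − 0.7617 = 0.24.

0.24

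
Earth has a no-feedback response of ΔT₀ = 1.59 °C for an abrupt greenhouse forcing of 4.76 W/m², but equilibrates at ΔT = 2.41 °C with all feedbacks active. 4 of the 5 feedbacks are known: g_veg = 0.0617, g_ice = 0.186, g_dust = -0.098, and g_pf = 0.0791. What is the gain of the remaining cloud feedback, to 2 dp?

0.11

Amplification A = ΔT/ΔT₀ = 2.41/1.59 = 1.516.
Total gain g = 1 − 1/A = 1 − 1/1.516 = 0.3404.
Known gains sum to 0.0617 + 0.186 − 0.098 + 0.0791 = 0.2288.
g_cld = 0.3404 − 0.2288 = 0.11.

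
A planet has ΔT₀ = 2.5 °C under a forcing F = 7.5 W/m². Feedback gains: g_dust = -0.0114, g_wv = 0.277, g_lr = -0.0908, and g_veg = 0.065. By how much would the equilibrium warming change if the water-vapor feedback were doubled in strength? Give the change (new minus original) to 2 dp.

1.89 °C

Original: g = 0.2398, ΔT = 2.5/(1−0.2398) = 3.2886 °C.
With doubled water-vapor: g' = 0.5168, ΔT' = 2.5/(1−0.5168) = 5.1738 °C.
Change = 5.1738 − 3.2886 = 1.89 °C.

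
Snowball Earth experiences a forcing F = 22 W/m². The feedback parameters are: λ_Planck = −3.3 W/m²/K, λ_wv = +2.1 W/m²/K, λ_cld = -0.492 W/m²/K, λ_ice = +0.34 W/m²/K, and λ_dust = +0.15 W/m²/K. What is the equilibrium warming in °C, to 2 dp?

18.30 °C

Net feedback parameter λ = (−3.3) + (+2.1) + (-0.492) + (+0.34) + (+0.15) = -1.202 W/m²/K.
ΔT = −F/λ = −22/(-1.202) = 18.30 °C.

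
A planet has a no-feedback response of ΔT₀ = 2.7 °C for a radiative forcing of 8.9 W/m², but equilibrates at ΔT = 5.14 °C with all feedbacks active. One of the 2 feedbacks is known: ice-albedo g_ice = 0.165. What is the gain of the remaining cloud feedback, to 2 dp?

Amplification A = ΔT/ΔT₀ = 5.14/2.7 = 1.904.
Total gain g = 1 − 1/A = 1 − 1/1.904 = 0.4748.
The known gain is 0.165.
g_cld = 0.4748 − 0.165 = 0.31.

0.31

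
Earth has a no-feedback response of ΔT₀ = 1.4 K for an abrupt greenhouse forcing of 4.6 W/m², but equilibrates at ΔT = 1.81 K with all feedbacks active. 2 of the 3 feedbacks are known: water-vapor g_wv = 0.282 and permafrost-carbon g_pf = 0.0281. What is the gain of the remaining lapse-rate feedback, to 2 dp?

-0.08

Amplification A = ΔT/ΔT₀ = 1.81/1.4 = 1.293.
Total gain g = 1 − 1/A = 1 − 1/1.293 = 0.2266.
Known gains sum to 0.282 + 0.0281 = 0.3101.
g_lr = 0.2266 − 0.3101 = -0.08.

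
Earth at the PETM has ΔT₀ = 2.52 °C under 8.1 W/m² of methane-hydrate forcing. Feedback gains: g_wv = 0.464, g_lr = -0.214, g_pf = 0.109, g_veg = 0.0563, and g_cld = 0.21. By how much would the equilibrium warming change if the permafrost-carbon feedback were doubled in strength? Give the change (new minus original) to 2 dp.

Original: g = 0.6253, ΔT = 2.52/(1−0.6253) = 6.7254 °C.
With doubled permafrost-carbon: g' = 0.7343, ΔT' = 2.52/(1−0.7343) = 9.4844 °C.
Change = 9.4844 − 6.7254 = 2.76 °C.

2.76 °C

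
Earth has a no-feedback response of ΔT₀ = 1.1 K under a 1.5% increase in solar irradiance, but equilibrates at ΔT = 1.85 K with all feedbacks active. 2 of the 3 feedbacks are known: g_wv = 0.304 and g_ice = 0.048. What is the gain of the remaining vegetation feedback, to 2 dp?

Amplification A = ΔT/ΔT₀ = 1.85/1.1 = 1.682.
Total gain g = 1 − 1/A = 1 − 1/1.682 = 0.4055.
Known gains sum to 0.304 + 0.048 = 0.352.
g_veg = 0.4055 − 0.352 = 0.05.

0.05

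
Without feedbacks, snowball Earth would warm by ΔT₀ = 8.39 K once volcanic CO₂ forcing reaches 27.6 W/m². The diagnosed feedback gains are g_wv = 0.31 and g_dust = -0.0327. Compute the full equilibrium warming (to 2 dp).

11.61 K

Total gain g = 0.31 − 0.0327 = 0.2773.
Amplification A = 1/(1 − 0.2773) = 1.384.
ΔT = 8.39 × 1.384 = 11.61 K.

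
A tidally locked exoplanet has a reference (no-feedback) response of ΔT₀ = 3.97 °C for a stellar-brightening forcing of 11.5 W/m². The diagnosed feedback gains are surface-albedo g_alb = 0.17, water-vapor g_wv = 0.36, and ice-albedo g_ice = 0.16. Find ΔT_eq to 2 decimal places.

12.81 °C

Total gain g = 0.17 + 0.36 + 0.16 = 0.69.
Amplification A = 1/(1 − 0.69) = 3.226.
ΔT = 3.97 × 3.226 = 12.81 °C.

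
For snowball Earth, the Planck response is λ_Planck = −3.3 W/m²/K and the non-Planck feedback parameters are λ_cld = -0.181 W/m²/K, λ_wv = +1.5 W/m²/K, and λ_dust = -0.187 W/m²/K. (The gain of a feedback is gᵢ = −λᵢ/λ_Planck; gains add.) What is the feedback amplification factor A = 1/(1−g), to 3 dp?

1.522

Convert to gains: g_cld = -0.181/3.3 = -0.05485; g_wv = 1.5/3.3 = 0.4545; g_dust = -0.187/3.3 = -0.05667.
Total gain g = 0.34298.
A = 1/(1 − 0.34298) = 1.522.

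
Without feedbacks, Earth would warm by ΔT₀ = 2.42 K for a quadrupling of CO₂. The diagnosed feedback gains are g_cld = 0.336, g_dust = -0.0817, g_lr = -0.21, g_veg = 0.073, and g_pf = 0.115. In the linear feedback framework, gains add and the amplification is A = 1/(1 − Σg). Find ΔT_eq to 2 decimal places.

3.15 K

Total gain g = 0.336 − 0.0817 − 0.21 + 0.073 + 0.115 = 0.2323.
Amplification A = 1/(1 − 0.2323) = 1.303.
ΔT = 2.42 × 1.303 = 3.15 K.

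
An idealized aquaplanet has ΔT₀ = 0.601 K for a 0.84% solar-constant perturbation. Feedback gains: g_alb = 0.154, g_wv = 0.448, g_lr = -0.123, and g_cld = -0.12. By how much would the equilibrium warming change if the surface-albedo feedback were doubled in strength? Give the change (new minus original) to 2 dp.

0.30 K

Original: g = 0.359, ΔT = 0.601/(1−0.359) = 0.9376 K.
With doubled surface-albedo: g' = 0.513, ΔT' = 0.601/(1−0.513) = 1.2341 K.
Change = 1.2341 − 0.9376 = 0.30 K.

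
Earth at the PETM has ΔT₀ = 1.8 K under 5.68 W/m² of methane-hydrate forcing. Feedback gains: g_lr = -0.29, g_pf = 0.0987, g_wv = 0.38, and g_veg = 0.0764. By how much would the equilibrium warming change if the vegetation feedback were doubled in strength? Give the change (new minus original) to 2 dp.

Original: g = 0.2651, ΔT = 1.8/(1−0.2651) = 2.4493 K.
With doubled vegetation: g' = 0.3415, ΔT' = 1.8/(1−0.3415) = 2.7335 K.
Change = 2.7335 − 2.4493 = 0.28 K.

0.28 K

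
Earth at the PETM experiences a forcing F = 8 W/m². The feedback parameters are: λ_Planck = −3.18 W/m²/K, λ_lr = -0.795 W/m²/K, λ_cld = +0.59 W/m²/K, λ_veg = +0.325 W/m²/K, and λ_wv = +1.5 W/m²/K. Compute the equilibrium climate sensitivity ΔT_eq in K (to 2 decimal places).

Net feedback parameter λ = (−3.18) + (-0.795) + (+0.59) + (+0.325) + (+1.5) = -1.56 W/m²/K.
ΔT = −F/λ = −8/(-1.56) = 5.13 K.

5.13 K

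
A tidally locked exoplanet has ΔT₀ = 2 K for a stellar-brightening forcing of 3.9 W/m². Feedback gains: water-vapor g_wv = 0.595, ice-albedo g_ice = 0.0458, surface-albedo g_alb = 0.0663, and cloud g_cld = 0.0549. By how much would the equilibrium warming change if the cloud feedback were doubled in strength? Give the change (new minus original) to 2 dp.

Original: g = 0.762, ΔT = 2/(1−0.762) = 8.4034 K.
With doubled cloud: g' = 0.8169, ΔT' = 2/(1−0.8169) = 10.9230 K.
Change = 10.9230 − 8.4034 = 2.52 K.

2.52 K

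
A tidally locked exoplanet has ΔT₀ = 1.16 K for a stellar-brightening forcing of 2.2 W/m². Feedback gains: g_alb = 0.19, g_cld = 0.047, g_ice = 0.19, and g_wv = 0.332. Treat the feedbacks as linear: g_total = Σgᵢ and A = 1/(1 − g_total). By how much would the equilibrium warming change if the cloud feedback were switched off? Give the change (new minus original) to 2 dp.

-0.79 K

Original: g = 0.759, ΔT = 1.16/(1−0.759) = 4.8133 K.
Without cloud: g' = 0.712, ΔT' = 1.16/(1−0.712) = 4.0278 K.
Change = 4.0278 − 4.8133 = -0.79 K.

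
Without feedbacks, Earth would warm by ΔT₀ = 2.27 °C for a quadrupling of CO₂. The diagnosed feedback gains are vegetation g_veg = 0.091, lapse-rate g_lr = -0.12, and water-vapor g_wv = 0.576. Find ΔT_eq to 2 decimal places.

Total gain g = 0.091 − 0.12 + 0.576 = 0.547.
Amplification A = 1/(1 − 0.547) = 2.208.
ΔT = 2.27 × 2.208 = 5.01 °C.

5.01 °C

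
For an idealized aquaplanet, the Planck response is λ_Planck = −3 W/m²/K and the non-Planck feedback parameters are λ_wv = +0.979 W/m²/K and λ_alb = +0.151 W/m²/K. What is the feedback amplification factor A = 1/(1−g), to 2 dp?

1.60

Convert to gains: g_wv = 0.979/3 = 0.3263; g_alb = 0.151/3 = 0.05033.
Total gain g = 0.37663.
A = 1/(1 − 0.37663) = 1.60.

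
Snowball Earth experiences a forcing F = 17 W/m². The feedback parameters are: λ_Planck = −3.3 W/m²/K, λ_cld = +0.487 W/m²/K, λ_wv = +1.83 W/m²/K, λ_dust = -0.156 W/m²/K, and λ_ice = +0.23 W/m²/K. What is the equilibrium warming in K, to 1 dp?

18.7 K

Net feedback parameter λ = (−3.3) + (+0.487) + (+1.83) + (-0.156) + (+0.23) = -0.909 W/m²/K.
ΔT = −F/λ = −17/(-0.909) = 18.7 K.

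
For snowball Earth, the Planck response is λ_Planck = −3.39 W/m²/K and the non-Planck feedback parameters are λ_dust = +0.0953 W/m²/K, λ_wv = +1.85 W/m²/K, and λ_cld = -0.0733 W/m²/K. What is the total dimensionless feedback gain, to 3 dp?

Convert to gains: g_dust = 0.0953/3.39 = 0.02811; g_wv = 1.85/3.39 = 0.5457; g_cld = -0.0733/3.39 = -0.02162.
Total gain g = 0.55219.

0.552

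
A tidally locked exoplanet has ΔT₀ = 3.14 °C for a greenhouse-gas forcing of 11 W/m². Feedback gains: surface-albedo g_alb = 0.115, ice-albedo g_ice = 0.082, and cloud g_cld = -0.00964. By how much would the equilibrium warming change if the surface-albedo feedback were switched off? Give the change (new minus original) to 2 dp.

-0.48 °C

Original: g = 0.18736, ΔT = 3.14/(1−0.18736) = 3.8639 °C.
Without surface-albedo: g' = 0.07236, ΔT' = 3.14/(1−0.07236) = 3.3849 °C.
Change = 3.3849 − 3.8639 = -0.48 °C.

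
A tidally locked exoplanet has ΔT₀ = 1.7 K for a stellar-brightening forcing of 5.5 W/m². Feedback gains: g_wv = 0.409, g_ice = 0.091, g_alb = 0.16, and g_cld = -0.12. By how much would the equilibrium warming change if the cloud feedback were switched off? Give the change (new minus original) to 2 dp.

Original: g = 0.54, ΔT = 1.7/(1−0.54) = 3.6957 K.
Without cloud: g' = 0.66, ΔT' = 1.7/(1−0.66) = 5.0000 K.
Change = 5.0000 − 3.6957 = 1.30 K.

1.30 K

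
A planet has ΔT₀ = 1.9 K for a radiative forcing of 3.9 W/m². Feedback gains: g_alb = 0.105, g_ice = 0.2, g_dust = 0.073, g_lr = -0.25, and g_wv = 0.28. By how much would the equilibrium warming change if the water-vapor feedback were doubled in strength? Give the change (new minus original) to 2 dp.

Original: g = 0.408, ΔT = 1.9/(1−0.408) = 3.2095 K.
With doubled water-vapor: g' = 0.688, ΔT' = 1.9/(1−0.688) = 6.0897 K.
Change = 6.0897 − 3.2095 = 2.88 K.

2.88 K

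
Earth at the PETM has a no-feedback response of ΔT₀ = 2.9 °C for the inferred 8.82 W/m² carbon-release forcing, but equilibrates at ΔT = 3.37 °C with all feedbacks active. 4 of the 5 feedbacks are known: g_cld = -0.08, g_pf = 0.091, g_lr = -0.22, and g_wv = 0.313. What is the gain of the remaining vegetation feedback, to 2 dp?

Amplification A = ΔT/ΔT₀ = 3.37/2.9 = 1.162.
Total gain g = 1 − 1/A = 1 − 1/1.162 = 0.1394.
Known gains sum to -0.08 + 0.091 − 0.22 + 0.313 = 0.104.
g_veg = 0.1394 − 0.104 = 0.04.

0.04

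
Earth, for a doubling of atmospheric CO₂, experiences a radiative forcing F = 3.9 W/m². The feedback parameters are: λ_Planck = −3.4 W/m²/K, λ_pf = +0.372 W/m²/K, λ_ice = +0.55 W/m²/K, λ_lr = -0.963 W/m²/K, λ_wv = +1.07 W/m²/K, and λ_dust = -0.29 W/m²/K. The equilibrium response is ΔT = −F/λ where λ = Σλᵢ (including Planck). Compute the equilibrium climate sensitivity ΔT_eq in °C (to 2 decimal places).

Net feedback parameter λ = (−3.4) + (+0.372) + (+0.55) + (-0.963) + (+1.07) + (-0.29) = -2.661 W/m²/K.
ΔT = −F/λ = −3.9/(-2.661) = 1.47 °C.

1.47 °C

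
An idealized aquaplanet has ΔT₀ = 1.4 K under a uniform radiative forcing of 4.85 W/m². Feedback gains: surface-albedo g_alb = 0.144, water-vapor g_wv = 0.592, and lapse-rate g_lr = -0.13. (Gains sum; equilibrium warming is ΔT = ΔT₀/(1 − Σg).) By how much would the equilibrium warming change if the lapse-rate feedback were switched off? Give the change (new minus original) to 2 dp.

Original: g = 0.606, ΔT = 1.4/(1−0.606) = 3.5533 K.
Without lapse-rate: g' = 0.736, ΔT' = 1.4/(1−0.736) = 5.3030 K.
Change = 5.3030 − 3.5533 = 1.75 K.

1.75 K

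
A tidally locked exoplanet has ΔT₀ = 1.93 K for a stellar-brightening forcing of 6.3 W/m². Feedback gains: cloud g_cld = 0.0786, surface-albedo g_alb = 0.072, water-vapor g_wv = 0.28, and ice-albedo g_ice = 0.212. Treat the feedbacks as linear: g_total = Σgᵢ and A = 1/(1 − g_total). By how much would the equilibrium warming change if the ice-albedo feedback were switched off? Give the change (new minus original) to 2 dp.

Original: g = 0.6426, ΔT = 1.93/(1−0.6426) = 5.4001 K.
Without ice-albedo: g' = 0.4306, ΔT' = 1.93/(1−0.4306) = 3.3895 K.
Change = 3.3895 − 5.4001 = -2.01 K.

-2.01 K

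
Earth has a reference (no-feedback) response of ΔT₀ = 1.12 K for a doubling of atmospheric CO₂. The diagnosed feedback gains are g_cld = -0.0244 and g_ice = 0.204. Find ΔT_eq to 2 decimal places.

1.37 K

Total gain g = -0.0244 + 0.204 = 0.1796.
Amplification A = 1/(1 − 0.1796) = 1.219.
ΔT = 1.12 × 1.219 = 1.37 K.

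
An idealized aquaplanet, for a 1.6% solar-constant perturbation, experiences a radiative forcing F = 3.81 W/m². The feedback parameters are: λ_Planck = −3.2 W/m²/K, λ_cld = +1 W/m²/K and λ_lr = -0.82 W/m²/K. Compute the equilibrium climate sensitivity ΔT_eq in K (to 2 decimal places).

1.26 K

Net feedback parameter λ = (−3.2) + (+1) + (-0.82) = -3.02 W/m²/K.
ΔT = −F/λ = −3.81/(-3.02) = 1.26 K.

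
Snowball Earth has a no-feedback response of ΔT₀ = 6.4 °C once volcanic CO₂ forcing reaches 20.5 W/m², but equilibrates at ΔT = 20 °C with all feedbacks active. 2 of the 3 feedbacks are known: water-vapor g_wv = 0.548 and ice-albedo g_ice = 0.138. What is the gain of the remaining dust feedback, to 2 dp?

Amplification A = ΔT/ΔT₀ = 20/6.4 = 3.125.
Total gain g = 1 − 1/A = 1 − 1/3.125 = 0.68.
Known gains sum to 0.548 + 0.138 = 0.686.
g_dust = 0.68 − 0.686 = -0.01.

-0.01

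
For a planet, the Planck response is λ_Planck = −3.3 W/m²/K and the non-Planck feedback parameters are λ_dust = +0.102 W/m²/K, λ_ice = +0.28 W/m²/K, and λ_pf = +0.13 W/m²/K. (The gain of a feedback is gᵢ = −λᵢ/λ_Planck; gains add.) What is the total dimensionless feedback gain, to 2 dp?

Convert to gains: g_dust = 0.102/3.3 = 0.03091; g_ice = 0.28/3.3 = 0.08485; g_pf = 0.13/3.3 = 0.03939.
Total gain g = 0.15515.

0.16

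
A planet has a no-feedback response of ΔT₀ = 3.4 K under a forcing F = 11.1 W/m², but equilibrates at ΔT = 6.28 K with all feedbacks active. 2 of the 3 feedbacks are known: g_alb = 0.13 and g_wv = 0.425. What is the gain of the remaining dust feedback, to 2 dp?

-0.10

Amplification A = ΔT/ΔT₀ = 6.28/3.4 = 1.847.
Total gain g = 1 − 1/A = 1 − 1/1.847 = 0.4586.
Known gains sum to 0.13 + 0.425 = 0.555.
g_dust = 0.4586 − 0.555 = -0.10.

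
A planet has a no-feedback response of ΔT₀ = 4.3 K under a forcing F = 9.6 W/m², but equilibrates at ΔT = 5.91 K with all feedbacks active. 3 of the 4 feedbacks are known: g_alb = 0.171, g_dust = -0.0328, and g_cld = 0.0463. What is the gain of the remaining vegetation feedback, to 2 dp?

Amplification A = ΔT/ΔT₀ = 5.91/4.3 = 1.374.
Total gain g = 1 − 1/A = 1 − 1/1.374 = 0.2722.
Known gains sum to 0.171 − 0.0328 + 0.0463 = 0.1845.
g_veg = 0.2722 − 0.1845 = 0.09.

0.09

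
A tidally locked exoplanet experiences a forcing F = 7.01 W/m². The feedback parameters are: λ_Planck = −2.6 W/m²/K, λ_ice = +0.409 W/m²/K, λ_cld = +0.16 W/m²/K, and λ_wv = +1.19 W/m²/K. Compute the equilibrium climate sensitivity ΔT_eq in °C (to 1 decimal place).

8.3 °C

Net feedback parameter λ = (−2.6) + (+0.409) + (+0.16) + (+1.19) = -0.841 W/m²/K.
ΔT = −F/λ = −7.01/(-0.841) = 8.3 °C.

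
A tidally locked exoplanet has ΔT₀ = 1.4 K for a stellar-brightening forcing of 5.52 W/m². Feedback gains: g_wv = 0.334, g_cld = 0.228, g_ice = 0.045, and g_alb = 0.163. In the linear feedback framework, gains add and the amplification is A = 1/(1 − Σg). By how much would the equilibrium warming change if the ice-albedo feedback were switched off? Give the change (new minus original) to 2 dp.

-1.00 K

Original: g = 0.77, ΔT = 1.4/(1−0.77) = 6.0870 K.
Without ice-albedo: g' = 0.725, ΔT' = 1.4/(1−0.725) = 5.0909 K.
Change = 5.0909 − 6.0870 = -1.00 K.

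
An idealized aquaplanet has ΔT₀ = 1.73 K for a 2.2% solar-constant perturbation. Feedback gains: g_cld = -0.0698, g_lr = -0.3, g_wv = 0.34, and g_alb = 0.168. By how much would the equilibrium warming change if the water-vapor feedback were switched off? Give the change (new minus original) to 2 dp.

-0.57 K

Original: g = 0.1382, ΔT = 1.73/(1−0.1382) = 2.0074 K.
Without water-vapor: g' = -0.2018, ΔT' = 1.73/(1+0.2018) = 1.4395 K.
Change = 1.4395 − 2.0074 = -0.57 K.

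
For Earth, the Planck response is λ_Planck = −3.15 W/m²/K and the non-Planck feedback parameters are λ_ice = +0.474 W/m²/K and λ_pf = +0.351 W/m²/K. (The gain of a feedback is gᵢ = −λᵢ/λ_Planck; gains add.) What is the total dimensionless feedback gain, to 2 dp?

0.26

Convert to gains: g_ice = 0.474/3.15 = 0.1505; g_pf = 0.351/3.15 = 0.1114.
Total gain g = 0.2619.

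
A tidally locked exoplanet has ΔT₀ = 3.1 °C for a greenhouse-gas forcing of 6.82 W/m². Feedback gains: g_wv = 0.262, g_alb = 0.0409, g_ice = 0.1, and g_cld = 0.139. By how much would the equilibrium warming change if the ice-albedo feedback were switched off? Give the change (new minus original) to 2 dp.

Original: g = 0.5419, ΔT = 3.1/(1−0.5419) = 6.7671 °C.
Without ice-albedo: g' = 0.4419, ΔT' = 3.1/(1−0.4419) = 5.5546 °C.
Change = 5.5546 − 6.7671 = -1.21 °C.

-1.21 °C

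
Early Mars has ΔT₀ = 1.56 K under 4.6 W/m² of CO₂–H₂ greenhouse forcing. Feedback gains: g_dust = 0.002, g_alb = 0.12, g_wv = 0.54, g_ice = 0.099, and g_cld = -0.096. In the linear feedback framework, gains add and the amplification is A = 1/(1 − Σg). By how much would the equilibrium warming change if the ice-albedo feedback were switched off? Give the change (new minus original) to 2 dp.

Original: g = 0.665, ΔT = 1.56/(1−0.665) = 4.6567 K.
Without ice-albedo: g' = 0.566, ΔT' = 1.56/(1−0.566) = 3.5945 K.
Change = 3.5945 − 4.6567 = -1.06 K.

-1.06 K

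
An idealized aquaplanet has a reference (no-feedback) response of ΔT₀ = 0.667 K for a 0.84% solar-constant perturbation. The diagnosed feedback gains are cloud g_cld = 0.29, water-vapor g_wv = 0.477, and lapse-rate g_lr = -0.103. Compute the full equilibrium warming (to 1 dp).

Total gain g = 0.29 + 0.477 − 0.103 = 0.664.
Amplification A = 1/(1 − 0.664) = 2.976.
ΔT = 0.667 × 2.976 = 2.0 K.

2.0 K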